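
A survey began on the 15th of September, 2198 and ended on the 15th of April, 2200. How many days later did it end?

September 2198: 30 − 15 = 15 days remain.
Then 18 full months totalling 547 days.
April 1–15, 2200: 15 days.
Total: 15 + 547 + 15 = 577 days.

577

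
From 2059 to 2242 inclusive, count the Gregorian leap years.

44

Years divisible by 4: 2060, 2064, …, 2240 — 46 in all.
Of these, 2100, 2200 are divisible by 100 but not 400, so not leap.
Leap years: 46 − 2 = 44.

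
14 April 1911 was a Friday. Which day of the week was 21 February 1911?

Tuesday

Count forward from the earlier date (February 21, 1911) to the later (April 14, 1911):
February 1911: 28 − 21 = 7 days remain (1911 is not a leap year, so February has 28 days).
Then March (31): 31 days.
April 1–14, 1911: 14 days.
Total: 7 + 31 + 14 = 52 days.
52 mod 7 = 3, so 3 days before Friday is Tuesday.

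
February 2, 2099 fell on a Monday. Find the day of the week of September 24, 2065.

Count forward from the earlier date (September 24, 2065) to the later (February 2, 2099):
Day-of-year of September 24, 2065: 267.
Day-of-year of February 2, 2099: 33.
2065 has 365 days, so 365 − 267 = 98 days remain in 2065.
Full years 2066–2098: 25 common + 8 leap = 25×365 + 8×366 = 12053 days.
Total: 98 + 12053 + 33 = 12184 days.
12184 mod 7 = 4, so 4 days before Monday is Thursday.

Thursday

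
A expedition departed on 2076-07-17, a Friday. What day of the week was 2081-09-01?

Monday

Day-of-year of July 17, 2076: 199.
Day-of-year of September 1, 2081: 244.
2076 has 366 days, so 366 − 199 = 167 days remain in 2076.
Full years: 2077: 365; 2078: 365; 2079: 365; 2080: 366. Sum = 1461.
Total: 167 + 1461 + 244 = 1872 days.
1872 mod 7 = 3, so 3 days after Friday is Monday.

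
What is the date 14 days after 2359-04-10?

2359-04-24

Count 14 days after April 10, 2359:
Within April 2359: 24 − 10 = 14 days.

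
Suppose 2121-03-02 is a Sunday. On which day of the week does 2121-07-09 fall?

Wednesday

March 2121: 31 − 2 = 29 days remain.
Then April (30), May (31), June (30): 30 + 31 + 30 = 91 days.
July 1–9, 2121: 9 days.
Total: 29 + 91 + 9 = 129 days.
129 mod 7 = 3, so 3 days after Sunday is Wednesday.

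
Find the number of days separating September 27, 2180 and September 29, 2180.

Within September 2180: 29 − 27 = 2 days.

2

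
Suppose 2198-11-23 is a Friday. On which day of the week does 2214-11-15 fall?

Tuesday

From November 23, 2198 to November 23, 2213: 15 years, of which 3 contain a Feb 29 — 12×365 + 3×366 = 5478 days.
(2200 is not a leap year (divisible by 100 but not 400).)
November 2213: 30 − 23 = 7 days remain.
Then 11 full months totalling 335 days.
November 1–15, 2214: 15 days.
Residual: 357 days.
Total: 5835 days.
5835 mod 7 = 4, so 4 days after Friday is Tuesday.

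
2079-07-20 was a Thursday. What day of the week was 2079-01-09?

Monday

Count forward from the earlier date (January 9, 2079) to the later (July 20, 2079):
January 2079: 31 − 9 = 22 days remain.
Then February 2079 (28), March (31), April (30), May (31), June (30): 28 + 31 + 30 + 31 + 30 = 150 days.
July 1–20, 2079: 20 days.
Total: 22 + 150 + 20 = 192 days.
192 mod 7 = 3, so 3 days before Thursday is Monday.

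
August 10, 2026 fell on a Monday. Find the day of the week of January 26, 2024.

Friday

Count forward from the earlier date (January 26, 2024) to the later (August 10, 2026):
Day-of-year of January 26, 2024: 26.
Day-of-year of August 10, 2026: 222.
2024 has 366 days, so 366 − 26 = 340 days remain in 2024.
Full years: 2025: 365. Sum = 365.
Total: 340 + 365 + 222 = 927 days.
927 mod 7 = 3, so 3 days before Monday is Friday.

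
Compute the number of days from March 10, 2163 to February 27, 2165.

March 10, 2163 → March 10, 2164: 366 days (2164 is a leap year).
March 2164: 31 − 10 = 21 days remain.
Then 10 full months totalling 306 days.
February 1–27, 2165: 27 days (2165 is not a leap year).
Residual: 354 days.
Total: 720 days.

720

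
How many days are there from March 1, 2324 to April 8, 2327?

Day-of-year of March 1, 2324: 61.
Day-of-year of April 8, 2327: 98.
2324 has 366 days, so 366 − 61 = 305 days remain in 2324.
Full years: 2325: 365; 2326: 365. Sum = 730.
Total: 305 + 730 + 98 = 1133 days.

1133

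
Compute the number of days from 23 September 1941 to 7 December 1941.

September 1941: 30 − 23 = 7 days remain.
Then October (31), November (30): 31 + 30 = 61 days.
December 1–7, 1941: 7 days.
Total: 7 + 61 + 7 = 75 days.

75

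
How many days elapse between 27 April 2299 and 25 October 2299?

April 2299: 30 − 27 = 3 days remain.
Then May (31), June (30), July (31), August (31), September (30): 31 + 30 + 31 + 31 + 30 = 153 days.
October 1–25, 2299: 25 days.
Total: 3 + 153 + 25 = 181 days.

181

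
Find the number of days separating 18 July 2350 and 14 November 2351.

Day-of-year of July 18, 2350: 199.
Day-of-year of November 14, 2351: 318.
2350 has 365 days, so 365 − 199 = 166 days remain in 2350.
Total: 166 + 318 = 484 days.

484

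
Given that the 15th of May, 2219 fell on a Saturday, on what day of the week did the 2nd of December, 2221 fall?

Day-of-year of May 15, 2219: 135.
Day-of-year of December 2, 2221: 336.
2219 has 365 days, so 365 − 135 = 230 days remain in 2219.
Full years: 2220: 366. Sum = 366.
Total: 230 + 366 + 336 = 932 days.
932 mod 7 = 1, so 1 day after Saturday is Sunday.

Sunday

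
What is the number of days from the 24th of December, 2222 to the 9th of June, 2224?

December 24, 2222 → December 24, 2223: 365 days.
December 2223: 31 − 24 = 7 days remain.
Then January (31), February 2224 (29), March (31), April (30), May (31): 31 + 29 + 31 + 30 + 31 = 152 days.
June 1–9, 2224: 9 days.
Residual: 168 days.
Total: 533 days.

533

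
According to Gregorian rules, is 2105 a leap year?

2105 is not a leap year.

No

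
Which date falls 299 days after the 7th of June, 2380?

the 2nd of April, 2381

Count 299 days after June 7, 2380:
Day-of-year of June 7, 2380: 159.
Day-of-year of April 2, 2381: 92.
2380 has 366 days, so 366 − 159 = 207 days remain in 2380.
Total: 207 + 92 = 299 days.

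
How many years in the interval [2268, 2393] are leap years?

Years divisible by 4: 2268, 2272, …, 2392 — 32 in all.
Of these, 2300 is divisible by 100 but not 400, so not leap.
Leap years: 32 − 1 = 31.

31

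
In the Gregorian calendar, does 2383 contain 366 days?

No

2383 is not a leap year.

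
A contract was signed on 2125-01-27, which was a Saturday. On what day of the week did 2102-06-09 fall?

Count forward from the earlier date (June 9, 2102) to the later (January 27, 2125):
From June 9, 2102 to June 9, 2124: 22 years, of which 6 contain a Feb 29 — 16×365 + 6×366 = 8036 days.
June 2124: 30 − 9 = 21 days remain.
Then July (31), August (31), September (30), October (31), November (30), December (31): 31 + 31 + 30 + 31 + 30 + 31 = 184 days.
January 1–27, 2125: 27 days.
Residual: 232 days.
Total: 8268 days.
8268 mod 7 = 1, so 1 day before Saturday is Friday.

Friday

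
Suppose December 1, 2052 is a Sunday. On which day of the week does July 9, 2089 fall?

Day-of-year of December 1, 2052: 336.
Day-of-year of July 9, 2089: 190.
2052 has 366 days, so 366 − 336 = 30 days remain in 2052.
Full years 2053–2088: 27 common + 9 leap = 27×365 + 9×366 = 13149 days.
Total: 30 + 13149 + 190 = 13369 days.
13369 mod 7 = 6, so 6 days after Sunday is Saturday.

Saturday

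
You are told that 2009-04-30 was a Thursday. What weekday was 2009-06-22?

April 2009: 30 − 30 = 0 days remain.
Then May (31): 31 days.
June 1–22, 2009: 22 days.
Total: 0 + 31 + 22 = 53 days.
53 mod 7 = 4, so 4 days after Thursday is Monday.

Monday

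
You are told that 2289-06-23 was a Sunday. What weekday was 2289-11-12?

June 2289: 30 − 23 = 7 days remain.
Then July (31), August (31), September (30), October (31): 31 + 31 + 30 + 31 = 123 days.
November 1–12, 2289: 12 days.
Total: 7 + 123 + 12 = 142 days.
142 mod 7 = 2, so 2 days after Sunday is Tuesday.

Tuesday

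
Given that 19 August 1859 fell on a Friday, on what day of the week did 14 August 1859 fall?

Count forward from the earlier date (August 14, 1859) to the later (August 19, 1859):
Within August 1859: 19 − 14 = 5 days.
5 mod 7 = 5, so 5 days before Friday is Sunday.

Sunday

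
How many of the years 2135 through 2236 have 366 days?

Years divisible by 4: 2136, 2140, …, 2236 — 26 in all.
Of these, 2200 is divisible by 100 but not 400, so not leap.
Leap years: 26 − 1 = 25.

25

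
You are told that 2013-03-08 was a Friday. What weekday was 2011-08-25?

Count forward from the earlier date (August 25, 2011) to the later (March 8, 2013):
August 25, 2011 → August 25, 2012: 366 days (2012 is a leap year).
August 2012: 31 − 25 = 6 days remain.
Then September (30), October (31), November (30), December (31), January (31), February 2013 (28): 30 + 31 + 30 + 31 + 31 + 28 = 181 days.
March 1–8, 2013: 8 days.
Residual: 195 days.
Total: 561 days.
561 mod 7 = 1, so 1 day before Friday is Thursday.

Thursday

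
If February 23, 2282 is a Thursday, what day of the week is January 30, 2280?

Friday

Count forward from the earlier date (January 30, 2280) to the later (February 23, 2282):
Day-of-year of January 30, 2280: 30.
Day-of-year of February 23, 2282: 54.
2280 has 366 days, so 366 − 30 = 336 days remain in 2280.
Full years: 2281: 365. Sum = 365.
Total: 336 + 365 + 54 = 755 days.
755 mod 7 = 6, so 6 days before Thursday is Friday.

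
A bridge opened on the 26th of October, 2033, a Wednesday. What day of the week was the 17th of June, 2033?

Friday

Count forward from the earlier date (June 17, 2033) to the later (October 26, 2033):
June 2033: 30 − 17 = 13 days remain.
Then July (31), August (31), September (30): 31 + 31 + 30 = 92 days.
October 1–26, 2033: 26 days.
Total: 13 + 92 + 26 = 131 days.
131 mod 7 = 5, so 5 days before Wednesday is Friday.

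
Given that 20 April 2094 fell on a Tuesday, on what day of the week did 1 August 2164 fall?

From April 20, 2094 to April 20, 2164: 70 years, of which 17 contain a Feb 29 — 53×365 + 17×366 = 25567 days.
(2100 is not a leap year (divisible by 100 but not 400).)
April 2164: 30 − 20 = 10 days remain.
Then May (31), June (30), July (31): 31 + 30 + 31 = 92 days.
August 1, 2164: 1 day.
Residual: 103 days.
Total: 25670 days.
25670 mod 7 = 1, so 1 day after Tuesday is Wednesday.

Wednesday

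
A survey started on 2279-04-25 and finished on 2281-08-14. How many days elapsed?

Day-of-year of April 25, 2279: 115.
Day-of-year of August 14, 2281: 226.
2279 has 365 days, so 365 − 115 = 250 days remain in 2279.
Full years: 2280: 366. Sum = 366.
Total: 250 + 366 + 226 = 842 days.

842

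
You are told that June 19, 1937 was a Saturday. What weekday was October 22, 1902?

Count forward from the earlier date (October 22, 1902) to the later (June 19, 1937):
From October 22, 1902 to October 22, 1936: 34 years, of which 9 contain a Feb 29 — 25×365 + 9×366 = 12419 days.
October 1936: 31 − 22 = 9 days remain.
Then November (30), December (31), January (31), February 1937 (28), March (31), April (30), May (31): 30 + 31 + 31 + 28 + 31 + 30 + 31 = 212 days.
June 1–19, 1937: 19 days.
Residual: 240 days.
Total: 12659 days.
12659 mod 7 = 3, so 3 days before Saturday is Wednesday.

Wednesday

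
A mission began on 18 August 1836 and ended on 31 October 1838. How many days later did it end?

804

Day-of-year of August 18, 1836: 231.
Day-of-year of October 31, 1838: 304.
1836 has 366 days, so 366 − 231 = 135 days remain in 1836.
Full years: 1837: 365. Sum = 365.
Total: 135 + 365 + 304 = 804 days.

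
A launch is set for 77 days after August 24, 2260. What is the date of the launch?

November 9, 2260

Count 77 days after August 24, 2260:
August 2260: 31 − 24 = 7 days remain.
Then September (30), October (31): 30 + 31 = 61 days.
November 1–9, 2260: 9 days.
Total: 7 + 61 + 9 = 77 days.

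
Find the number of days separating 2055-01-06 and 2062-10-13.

From January 6, 2055 to January 6, 2062: 7 years, of which 2 contain a Feb 29 — 5×365 + 2×366 = 2557 days.
January 2062: 31 − 6 = 25 days remain.
Then February 2062 (28), March (31), April (30), May (31), June (30), July (31), August (31), September (30): 28 + 31 + 30 + 31 + 30 + 31 + 31 + 30 = 242 days.
October 1–13, 2062: 13 days.
Residual: 280 days.
Total: 2837 days.

2837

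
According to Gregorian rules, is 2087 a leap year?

2087 is not a leap year.

No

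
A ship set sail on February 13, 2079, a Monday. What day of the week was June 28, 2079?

February 2079: 28 − 13 = 15 days remain (2079 is not a leap year, so February has 28 days).
Then March (31), April (30), May (31): 31 + 30 + 31 = 92 days.
June 1–28, 2079: 28 days.
Total: 15 + 92 + 28 = 135 days.
135 mod 7 = 2, so 2 days after Monday is Wednesday.

Wednesday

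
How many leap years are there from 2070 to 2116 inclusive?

11

Years divisible by 4 in [2070, 2116]: 2072, 2076, 2080, 2084, 2088, 2092, 2096, 2100, 2104, 2108, 2112, 2116.
Of these, 2100 is divisible by 100 but not 400, so not leap.
Leap years: 12 − 1 = 11.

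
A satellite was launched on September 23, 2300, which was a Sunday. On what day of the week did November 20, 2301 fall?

Wednesday

September 23, 2300 → September 23, 2301: 365 days.
September 2301: 30 − 23 = 7 days remain.
Then October (31): 31 days.
November 1–20, 2301: 20 days.
Residual: 58 days.
Total: 423 days.
423 mod 7 = 3, so 3 days after Sunday is Wednesday.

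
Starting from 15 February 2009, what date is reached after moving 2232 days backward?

6 January 2003

Count 2232 days before February 15, 2009:
Day-of-year of January 6, 2003: 6.
Day-of-year of February 15, 2009: 46.
2003 has 365 days, so 365 − 6 = 359 days remain in 2003.
Full years: 2004: 366; 2005: 365; 2006: 365; 2007: 365; 2008: 366. Sum = 1827.
Total: 359 + 1827 + 46 = 2232 days.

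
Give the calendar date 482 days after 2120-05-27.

2121-09-21

Count 482 days after May 27, 2120:
May 2120: 31 − 27 = 4 days remain.
Then 15 full months totalling 457 days.
September 1–21, 2121: 21 days.
Total: 4 + 457 + 21 = 482 days.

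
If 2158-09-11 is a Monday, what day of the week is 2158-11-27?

September 2158: 30 − 11 = 19 days remain.
Then October (31): 31 days.
November 1–27, 2158: 27 days.
Total: 19 + 31 + 27 = 77 days.
77 is a multiple of 7, so 2158-11-27 falls on the same weekday: Monday.

Monday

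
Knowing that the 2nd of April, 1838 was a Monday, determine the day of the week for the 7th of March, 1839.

Day-of-year of April 2, 1838: 92.
Day-of-year of March 7, 1839: 66.
1838 has 365 days, so 365 − 92 = 273 days remain in 1838.
Total: 273 + 66 = 339 days.
339 mod 7 = 3, so 3 days after Monday is Thursday.

Thursday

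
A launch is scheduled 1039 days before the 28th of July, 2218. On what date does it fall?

the 23rd of September, 2215

Count 1039 days before July 28, 2218:
Day-of-year of September 23, 2215: 266.
Day-of-year of July 28, 2218: 209.
2215 has 365 days, so 365 − 266 = 99 days remain in 2215.
Full years: 2216: 366; 2217: 365. Sum = 731.
Total: 99 + 731 + 209 = 1039 days.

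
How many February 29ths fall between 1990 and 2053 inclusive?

Years divisible by 4: 1992, 1996, …, 2052 — 16 in all.
2000 is divisible by 400, so still leap.
No century exceptions apply. Count: 16.

16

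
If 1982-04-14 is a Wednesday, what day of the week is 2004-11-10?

Day-of-year of April 14, 1982: 104.
Day-of-year of November 10, 2004: 315.
1982 has 365 days, so 365 − 104 = 261 days remain in 1982.
Full years 1983–2003: 16 common + 5 leap = 16×365 + 5×366 = 7670 days.
Total: 261 + 7670 + 315 = 8246 days.
8246 is a multiple of 7, so 2004-11-10 falls on the same weekday: Wednesday.

Wednesday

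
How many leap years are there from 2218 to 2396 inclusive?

44

Years divisible by 4: 2220, 2224, …, 2396 — 45 in all.
Of these, 2300 is divisible by 100 but not 400, so not leap.
Leap years: 45 − 1 = 44.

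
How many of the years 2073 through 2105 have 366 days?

Years divisible by 4 in [2073, 2105]: 2076, 2080, 2084, 2088, 2092, 2096, 2100, 2104.
Of these, 2100 is divisible by 100 but not 400, so not leap.
Leap years: 8 − 1 = 7.

7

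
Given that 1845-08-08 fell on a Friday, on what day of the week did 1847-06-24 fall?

Thursday

August 8, 1845 → August 8, 1846: 365 days.
August 1846: 31 − 8 = 23 days remain.
Then 9 full months totalling 273 days.
June 1–24, 1847: 24 days.
Residual: 320 days.
Total: 685 days.
685 mod 7 = 6, so 6 days after Friday is Thursday.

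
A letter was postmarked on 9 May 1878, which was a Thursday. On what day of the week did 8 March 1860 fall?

Count forward from the earlier date (March 8, 1860) to the later (May 9, 1878):
Day-of-year of March 8, 1860: 68.
Day-of-year of May 9, 1878: 129.
1860 has 366 days, so 366 − 68 = 298 days remain in 1860.
Full years 1861–1877: 13 common + 4 leap = 13×365 + 4×366 = 6209 days.
Total: 298 + 6209 + 129 = 6636 days.
6636 is a multiple of 7, so 8 March 1860 falls on the same weekday: Thursday.

Thursday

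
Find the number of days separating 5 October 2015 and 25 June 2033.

6473

Day-of-year of October 5, 2015: 278.
Day-of-year of June 25, 2033: 176.
2015 has 365 days, so 365 − 278 = 87 days remain in 2015.
Full years 2016–2032: 12 common + 5 leap = 12×365 + 5×366 = 6210 days.
Total: 87 + 6210 + 176 = 6473 days.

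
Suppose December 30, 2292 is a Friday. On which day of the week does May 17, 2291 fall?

Sunday

Count forward from the earlier date (May 17, 2291) to the later (December 30, 2292):
Day-of-year of May 17, 2291: 137.
Day-of-year of December 30, 2292: 365.
2291 has 365 days, so 365 − 137 = 228 days remain in 2291.
Total: 228 + 365 = 593 days.
593 mod 7 = 5, so 5 days before Friday is Sunday.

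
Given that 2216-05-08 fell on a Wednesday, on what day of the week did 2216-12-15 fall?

Sunday

May 2216: 31 − 8 = 23 days remain.
Then June (30), July (31), August (31), September (30), October (31), November (30): 30 + 31 + 31 + 30 + 31 + 30 = 183 days.
December 1–15, 2216: 15 days.
Total: 23 + 183 + 15 = 221 days.
221 mod 7 = 4, so 4 days after Wednesday is Sunday.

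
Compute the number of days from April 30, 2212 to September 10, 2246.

Day-of-year of April 30, 2212: 121.
Day-of-year of September 10, 2246: 253.
2212 has 366 days, so 366 − 121 = 245 days remain in 2212.
Full years 2213–2245: 25 common + 8 leap = 25×365 + 8×366 = 12053 days.
Total: 245 + 12053 + 253 = 12551 days.

12551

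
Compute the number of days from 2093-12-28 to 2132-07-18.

14081

From December 28, 2093 to December 28, 2131: 38 years, of which 8 contain a Feb 29 — 30×365 + 8×366 = 13878 days.
(2100 is not a leap year (divisible by 100 but not 400).)
December 2131: 31 − 28 = 3 days remain.
Then January (31), February 2132 (29), March (31), April (30), May (31), June (30): 31 + 29 + 31 + 30 + 31 + 30 = 182 days.
July 1–18, 2132: 18 days.
Residual: 203 days.
Total: 14081 days.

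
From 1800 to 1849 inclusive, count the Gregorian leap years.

Years divisible by 4: 1800, 1804, …, 1848 — 13 in all.
Of these, 1800 is divisible by 100 but not 400, so not leap.
Leap years: 13 − 1 = 12.

12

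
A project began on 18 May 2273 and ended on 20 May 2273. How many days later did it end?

Within May 2273: 20 − 18 = 2 days.

2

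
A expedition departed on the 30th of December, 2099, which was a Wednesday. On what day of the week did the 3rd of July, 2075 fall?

Count forward from the earlier date (July 3, 2075) to the later (December 30, 2099):
Day-of-year of July 3, 2075: 184.
Day-of-year of December 30, 2099: 364.
2075 has 365 days, so 365 − 184 = 181 days remain in 2075.
Full years 2076–2098: 17 common + 6 leap = 17×365 + 6×366 = 8401 days.
Total: 181 + 8401 + 364 = 8946 days.
8946 is a multiple of 7, so the 3rd of July, 2075 falls on the same weekday: Wednesday.

Wednesday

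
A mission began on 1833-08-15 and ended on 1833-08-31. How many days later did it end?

Within August 1833: 31 − 15 = 16 days.

16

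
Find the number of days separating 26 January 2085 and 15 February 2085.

20

January 2085: 31 − 26 = 5 days remain.
February 1–15, 2085: 15 days (2085 is not a leap year).
Total: 5 + 15 = 20 days.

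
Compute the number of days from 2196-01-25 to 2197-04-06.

437

January 25, 2196 → January 25, 2197: 366 days (2196 is a leap year).
January 2197: 31 − 25 = 6 days remain.
Then February 2197 (28), March (31): 28 + 31 = 59 days.
April 1–6, 2197: 6 days.
Residual: 71 days.
Total: 437 days.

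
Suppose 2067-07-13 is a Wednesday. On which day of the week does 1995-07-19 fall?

Wednesday

Count forward from the earlier date (July 19, 1995) to the later (July 13, 2067):
Day-of-year of July 19, 1995: 200.
Day-of-year of July 13, 2067: 194.
1995 has 365 days, so 365 − 200 = 165 days remain in 1995.
Full years 1996–2066: 53 common + 18 leap = 53×365 + 18×366 = 25933 days.
Total: 165 + 25933 + 194 = 26292 days.
26292 is a multiple of 7, so 1995-07-19 falls on the same weekday: Wednesday.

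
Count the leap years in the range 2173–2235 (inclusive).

14

Years divisible by 4: 2176, 2180, …, 2232 — 15 in all.
Of these, 2200 is divisible by 100 but not 400, so not leap.
Leap years: 15 − 1 = 14.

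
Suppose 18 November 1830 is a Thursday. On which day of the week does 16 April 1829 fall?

Count forward from the earlier date (April 16, 1829) to the later (November 18, 1830):
April 16, 1829 → April 16, 1830: 365 days.
April 1830: 30 − 16 = 14 days remain.
Then May (31), June (30), July (31), August (31), September (30), October (31): 31 + 30 + 31 + 31 + 30 + 31 = 184 days.
November 1–18, 1830: 18 days.
Residual: 216 days.
Total: 581 days.
581 is a multiple of 7, so 16 April 1829 falls on the same weekday: Thursday.

Thursday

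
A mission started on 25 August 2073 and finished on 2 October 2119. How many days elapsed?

Day-of-year of August 25, 2073: 237.
Day-of-year of October 2, 2119: 275.
2073 has 365 days, so 365 − 237 = 128 days remain in 2073.
Full years 2074–2118: 35 common + 10 leap = 35×365 + 10×366 = 16435 days.
Total: 128 + 16435 + 275 = 16838 days.

16838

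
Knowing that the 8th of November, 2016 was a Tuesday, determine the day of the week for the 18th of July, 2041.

From November 8, 2016 to November 8, 2040: 24 years, of which 6 contain a Feb 29 — 18×365 + 6×366 = 8766 days.
November 2040: 30 − 8 = 22 days remain.
Then December (31), January (31), February 2041 (28), March (31), April (30), May (31), June (30): 31 + 31 + 28 + 31 + 30 + 31 + 30 = 212 days.
July 1–18, 2041: 18 days.
Residual: 252 days.
Total: 9018 days.
9018 mod 7 = 2, so 2 days after Tuesday is Thursday.

Thursday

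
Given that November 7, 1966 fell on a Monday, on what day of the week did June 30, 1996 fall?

From November 7, 1966 to November 7, 1995: 29 years, of which 7 contain a Feb 29 — 22×365 + 7×366 = 10592 days.
November 1995: 30 − 7 = 23 days remain.
Then December (31), January (31), February 1996 (29), March (31), April (30), May (31): 31 + 31 + 29 + 31 + 30 + 31 = 183 days.
June 1–30, 1996: 30 days.
Residual: 236 days.
Total: 10828 days.
10828 mod 7 = 6, so 6 days after Monday is Sunday.

Sunday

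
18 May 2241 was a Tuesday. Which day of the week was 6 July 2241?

Tuesday

May 2241: 31 − 18 = 13 days remain.
Then June (30): 30 days.
July 1–6, 2241: 6 days.
Total: 13 + 30 + 6 = 49 days.
49 is a multiple of 7, so 6 July 2241 falls on the same weekday: Tuesday.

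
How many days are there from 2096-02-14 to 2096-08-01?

February 2096: 29 − 14 = 15 days remain (2096 is a leap year, so February has 29 days).
Then March (31), April (30), May (31), June (30), July (31): 31 + 30 + 31 + 30 + 31 = 153 days.
August 1, 2096: 1 day.
Total: 15 + 153 + 1 = 169 days.

169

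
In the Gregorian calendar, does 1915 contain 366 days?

No

1915 is not a leap year.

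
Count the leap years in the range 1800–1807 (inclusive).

1

Years divisible by 4 in [1800, 1807]: 1800, 1804.
Of these, 1800 is divisible by 100 but not 400, so not leap.
Leap years: 2 − 1 = 1.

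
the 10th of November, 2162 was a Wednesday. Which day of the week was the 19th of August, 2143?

Count forward from the earlier date (August 19, 2143) to the later (November 10, 2162):
From August 19, 2143 to August 19, 2162: 19 years, of which 5 contain a Feb 29 — 14×365 + 5×366 = 6940 days.
August 2162: 31 − 19 = 12 days remain.
Then September (30), October (31): 30 + 31 = 61 days.
November 1–10, 2162: 10 days.
Residual: 83 days.
Total: 7023 days.
7023 mod 7 = 2, so 2 days before Wednesday is Monday.

Monday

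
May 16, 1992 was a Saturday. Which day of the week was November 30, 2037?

From May 16, 1992 to May 16, 2037: 45 years, of which 11 contain a Feb 29 — 34×365 + 11×366 = 16436 days.
(2000 is a leap year (divisible by 400).)
May 2037: 31 − 16 = 15 days remain.
Then June (30), July (31), August (31), September (30), October (31): 30 + 31 + 31 + 30 + 31 = 153 days.
November 1–30, 2037: 30 days.
Residual: 198 days.
Total: 16634 days.
16634 mod 7 = 2, so 2 days after Saturday is Monday.

Monday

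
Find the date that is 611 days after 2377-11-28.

2379-08-01

Count 611 days after November 28, 2377:
November 2377: 30 − 28 = 2 days remain.
Then 20 full months totalling 608 days.
August 1, 2379: 1 day.
Total: 2 + 608 + 1 = 611 days.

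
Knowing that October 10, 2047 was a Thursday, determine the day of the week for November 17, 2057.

Saturday

From October 10, 2047 to October 10, 2057: 10 years, of which 3 contain a Feb 29 — 7×365 + 3×366 = 3653 days.
October 2057: 31 − 10 = 21 days remain.
November 1–17, 2057: 17 days.
Residual: 38 days.
Total: 3691 days.
3691 mod 7 = 2, so 2 days after Thursday is Saturday.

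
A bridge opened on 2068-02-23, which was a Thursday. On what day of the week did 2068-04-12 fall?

February 2068: 29 − 23 = 6 days remain (2068 is a leap year, so February has 29 days).
Then March (31): 31 days.
April 1–12, 2068: 12 days.
Total: 6 + 31 + 12 = 49 days.
49 is a multiple of 7, so 2068-04-12 falls on the same weekday: Thursday.

Thursday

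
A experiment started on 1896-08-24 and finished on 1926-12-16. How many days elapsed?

Day-of-year of August 24, 1896: 237.
Day-of-year of December 16, 1926: 350.
1896 has 366 days, so 366 − 237 = 129 days remain in 1896.
Full years 1897–1925: 23 common + 6 leap = 23×365 + 6×366 = 10591 days.
Total: 129 + 10591 + 350 = 11070 days.

11070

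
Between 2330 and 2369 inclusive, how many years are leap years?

Years divisible by 4 in [2330, 2369]: 2332, 2336, 2340, 2344, 2348, 2352, 2356, 2360, 2364, 2368.
No century exceptions apply. Count: 10.

10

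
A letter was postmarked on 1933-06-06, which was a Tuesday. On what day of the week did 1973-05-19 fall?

Saturday

From June 6, 1933 to June 6, 1972: 39 years, of which 10 contain a Feb 29 — 29×365 + 10×366 = 14245 days.
June 1972: 30 − 6 = 24 days remain.
Then 10 full months totalling 304 days.
May 1–19, 1973: 19 days.
Residual: 347 days.
Total: 14592 days.
14592 mod 7 = 4, so 4 days after Tuesday is Saturday.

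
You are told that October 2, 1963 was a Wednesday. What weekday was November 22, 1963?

October 1963: 31 − 2 = 29 days remain.
November 1–22, 1963: 22 days.
Total: 29 + 22 = 51 days.
51 mod 7 = 2, so 2 days after Wednesday is Friday.

Friday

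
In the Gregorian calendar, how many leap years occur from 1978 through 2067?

22

Years divisible by 4: 1980, 1984, …, 2064 — 22 in all.
2000 is divisible by 400, so still leap.
No century exceptions apply. Count: 22.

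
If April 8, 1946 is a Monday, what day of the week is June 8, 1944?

Count forward from the earlier date (June 8, 1944) to the later (April 8, 1946):
Day-of-year of June 8, 1944: 160.
Day-of-year of April 8, 1946: 98.
1944 has 366 days, so 366 − 160 = 206 days remain in 1944.
Full years: 1945: 365. Sum = 365.
Total: 206 + 365 + 98 = 669 days.
669 mod 7 = 4, so 4 days before Monday is Thursday.

Thursday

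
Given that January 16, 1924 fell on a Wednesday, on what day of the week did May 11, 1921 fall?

Wednesday

Count forward from the earlier date (May 11, 1921) to the later (January 16, 1924):
May 11, 1921 → May 11, 1922: 365 days.
May 11, 1922 → May 11, 1923: 365 days.
May 1923: 31 − 11 = 20 days remain.
Then June (30), July (31), August (31), September (30), October (31), November (30), December (31): 30 + 31 + 31 + 30 + 31 + 30 + 31 = 214 days.
January 1–16, 1924: 16 days.
Residual: 250 days.
Total: 980 days.
980 is a multiple of 7, so May 11, 1921 falls on the same weekday: Wednesday.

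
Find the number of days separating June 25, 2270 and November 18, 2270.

146

June 2270: 30 − 25 = 5 days remain.
Then July (31), August (31), September (30), October (31): 31 + 31 + 30 + 31 = 123 days.
November 1–18, 2270: 18 days.
Total: 5 + 123 + 18 = 146 days.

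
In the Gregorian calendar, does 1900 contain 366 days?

No

1900 is not a leap year (divisible by 100 but not 400).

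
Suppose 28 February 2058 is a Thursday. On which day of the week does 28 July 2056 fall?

Count forward from the earlier date (July 28, 2056) to the later (February 28, 2058):
July 2056: 31 − 28 = 3 days remain.
Then 18 full months totalling 549 days.
February 1–28, 2058: 28 days (2058 is not a leap year).
Total: 3 + 549 + 28 = 580 days.
580 mod 7 = 6, so 6 days before Thursday is Friday.

Friday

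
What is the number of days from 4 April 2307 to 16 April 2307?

Within April 2307: 16 − 4 = 12 days.

12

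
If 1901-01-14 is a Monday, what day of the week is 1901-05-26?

Sunday

January 1901: 31 − 14 = 17 days remain.
Then February 1901 (28), March (31), April (30): 28 + 31 + 30 = 89 days.
May 1–26, 1901: 26 days.
Total: 17 + 89 + 26 = 132 days.
132 mod 7 = 6, so 6 days after Monday is Sunday.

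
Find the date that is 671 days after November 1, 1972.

September 3, 1974

Count 671 days after November 1, 1972:
November 1972: 30 − 1 = 29 days remain.
Then 21 full months totalling 639 days.
September 1–3, 1974: 3 days.
Total: 29 + 639 + 3 = 671 days.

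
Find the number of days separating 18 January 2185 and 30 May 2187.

862

January 18, 2185 → January 18, 2186: 365 days.
January 18, 2186 → January 18, 2187: 365 days.
January 2187: 31 − 18 = 13 days remain.
Then February 2187 (28), March (31), April (30): 28 + 31 + 30 = 89 days.
May 1–30, 2187: 30 days.
Residual: 132 days.
Total: 862 days.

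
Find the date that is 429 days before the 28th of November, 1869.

the 25th of September, 1868

Count 429 days before November 28, 1869:
September 25, 1868 → September 25, 1869: 365 days.
September 1869: 30 − 25 = 5 days remain.
Then October (31): 31 days.
November 1–28, 1869: 28 days.
Residual: 64 days.
Total: 429 days.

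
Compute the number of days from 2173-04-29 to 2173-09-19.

143

April 2173: 30 − 29 = 1 day remains.
Then May (31), June (30), July (31), August (31): 31 + 30 + 31 + 31 = 123 days.
September 1–19, 2173: 19 days.
Total: 1 + 123 + 19 = 143 days.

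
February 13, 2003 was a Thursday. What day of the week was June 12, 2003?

February 2003: 28 − 13 = 15 days remain (2003 is not a leap year, so February has 28 days).
Then March (31), April (30), May (31): 31 + 30 + 31 = 92 days.
June 1–12, 2003: 12 days.
Total: 15 + 92 + 12 = 119 days.
119 is a multiple of 7, so June 12, 2003 falls on the same weekday: Thursday.

Thursday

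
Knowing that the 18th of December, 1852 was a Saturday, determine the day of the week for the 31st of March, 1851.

Count forward from the earlier date (March 31, 1851) to the later (December 18, 1852):
March 1851: 31 − 31 = 0 days remain.
Then 20 full months totalling 610 days.
December 1–18, 1852: 18 days.
Total: 0 + 610 + 18 = 628 days.
628 mod 7 = 5, so 5 days before Saturday is Monday.

Monday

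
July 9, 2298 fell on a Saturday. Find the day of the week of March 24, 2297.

Count forward from the earlier date (March 24, 2297) to the later (July 9, 2298):
March 24, 2297 → March 24, 2298: 365 days.
March 2298: 31 − 24 = 7 days remain.
Then April (30), May (31), June (30): 30 + 31 + 30 = 91 days.
July 1–9, 2298: 9 days.
Residual: 107 days.
Total: 472 days.
472 mod 7 = 3, so 3 days before Saturday is Wednesday.

Wednesday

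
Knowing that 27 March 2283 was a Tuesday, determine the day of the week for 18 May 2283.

Friday

March 2283: 31 − 27 = 4 days remain.
Then April (30): 30 days.
May 1–18, 2283: 18 days.
Total: 4 + 30 + 18 = 52 days.
52 mod 7 = 3, so 3 days after Tuesday is Friday.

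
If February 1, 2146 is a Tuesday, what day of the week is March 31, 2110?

Monday

Count forward from the earlier date (March 31, 2110) to the later (February 1, 2146):
Day-of-year of March 31, 2110: 90.
Day-of-year of February 1, 2146: 32.
2110 has 365 days, so 365 − 90 = 275 days remain in 2110.
Full years 2111–2145: 26 common + 9 leap = 26×365 + 9×366 = 12784 days.
Total: 275 + 12784 + 32 = 13091 days.
13091 mod 7 = 1, so 1 day before Tuesday is Monday.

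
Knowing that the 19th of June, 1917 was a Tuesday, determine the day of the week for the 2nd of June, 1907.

Count forward from the earlier date (June 2, 1907) to the later (June 19, 1917):
Day-of-year of June 2, 1907: 153.
Day-of-year of June 19, 1917: 170.
1907 has 365 days, so 365 − 153 = 212 days remain in 1907.
Full years 1908–1916: 6 common + 3 leap = 6×365 + 3×366 = 3288 days.
Total: 212 + 3288 + 170 = 3670 days.
3670 mod 7 = 2, so 2 days before Tuesday is Sunday.

Sunday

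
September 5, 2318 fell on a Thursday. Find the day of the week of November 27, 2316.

Monday

Count forward from the earlier date (November 27, 2316) to the later (September 5, 2318):
Day-of-year of November 27, 2316: 332.
Day-of-year of September 5, 2318: 248.
2316 has 366 days, so 366 − 332 = 34 days remain in 2316.
Full years: 2317: 365. Sum = 365.
Total: 34 + 365 + 248 = 647 days.
647 mod 7 = 3, so 3 days before Thursday is Monday.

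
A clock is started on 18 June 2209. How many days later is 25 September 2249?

Day-of-year of June 18, 2209: 169.
Day-of-year of September 25, 2249: 268.
2209 has 365 days, so 365 − 169 = 196 days remain in 2209.
Full years 2210–2248: 29 common + 10 leap = 29×365 + 10×366 = 14245 days.
Total: 196 + 14245 + 268 = 14709 days.

14709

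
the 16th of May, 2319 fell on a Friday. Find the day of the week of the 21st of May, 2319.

Within May 2319: 21 − 16 = 5 days.
5 mod 7 = 5, so 5 days after Friday is Wednesday.

Wednesday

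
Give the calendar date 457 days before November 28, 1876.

August 29, 1875

Count 457 days before November 28, 1876:
August 29, 1875 → August 29, 1876: 366 days (1876 is a leap year).
August 1876: 31 − 29 = 2 days remain.
Then September (30), October (31): 30 + 31 = 61 days.
November 1–28, 1876: 28 days.
Residual: 91 days.
Total: 457 days.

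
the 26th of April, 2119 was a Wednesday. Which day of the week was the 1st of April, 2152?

Day-of-year of April 26, 2119: 116.
Day-of-year of April 1, 2152: 92.
2119 has 365 days, so 365 − 116 = 249 days remain in 2119.
Full years 2120–2151: 24 common + 8 leap = 24×365 + 8×366 = 11688 days.
Total: 249 + 11688 + 92 = 12029 days.
12029 mod 7 = 3, so 3 days after Wednesday is Saturday.

Saturday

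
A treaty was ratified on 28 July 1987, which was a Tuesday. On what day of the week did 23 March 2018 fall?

Friday

From July 28, 1987 to July 28, 2017: 30 years, of which 8 contain a Feb 29 — 22×365 + 8×366 = 10958 days.
(2000 is a leap year (divisible by 400).)
July 2017: 31 − 28 = 3 days remain.
Then August (31), September (30), October (31), November (30), December (31), January (31), February 2018 (28): 31 + 30 + 31 + 30 + 31 + 31 + 28 = 212 days.
March 1–23, 2018: 23 days.
Residual: 238 days.
Total: 11196 days.
11196 mod 7 = 3, so 3 days after Tuesday is Friday.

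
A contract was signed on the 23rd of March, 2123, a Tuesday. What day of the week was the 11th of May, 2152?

Thursday

Day-of-year of March 23, 2123: 82.
Day-of-year of May 11, 2152: 132.
2123 has 365 days, so 365 − 82 = 283 days remain in 2123.
Full years 2124–2151: 21 common + 7 leap = 21×365 + 7×366 = 10227 days.
Total: 283 + 10227 + 132 = 10642 days.
10642 mod 7 = 2, so 2 days after Tuesday is Thursday.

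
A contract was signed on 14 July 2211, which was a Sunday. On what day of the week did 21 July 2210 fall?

Count forward from the earlier date (July 21, 2210) to the later (July 14, 2211):
July 2210: 31 − 21 = 10 days remain.
Then 11 full months totalling 334 days.
July 1–14, 2211: 14 days.
Residual: 358 days.
Total: 358 days.
358 mod 7 = 1, so 1 day before Sunday is Saturday.

Saturday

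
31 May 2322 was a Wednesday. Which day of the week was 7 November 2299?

Tuesday

Count forward from the earlier date (November 7, 2299) to the later (May 31, 2322):
From November 7, 2299 to November 7, 2321: 22 years, of which 5 contain a Feb 29 — 17×365 + 5×366 = 8035 days.
(2300 is not a leap year (divisible by 100 but not 400).)
November 2321: 30 − 7 = 23 days remain.
Then December (31), January (31), February 2322 (28), March (31), April (30): 31 + 31 + 28 + 31 + 30 = 151 days.
May 1–31, 2322: 31 days.
Residual: 205 days.
Total: 8240 days.
8240 mod 7 = 1, so 1 day before Wednesday is Tuesday.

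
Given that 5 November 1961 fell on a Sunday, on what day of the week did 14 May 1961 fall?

Sunday

Count forward from the earlier date (May 14, 1961) to the later (November 5, 1961):
May 1961: 31 − 14 = 17 days remain.
Then June (30), July (31), August (31), September (30), October (31): 30 + 31 + 31 + 30 + 31 = 153 days.
November 1–5, 1961: 5 days.
Total: 17 + 153 + 5 = 175 days.
175 is a multiple of 7, so 14 May 1961 falls on the same weekday: Sunday.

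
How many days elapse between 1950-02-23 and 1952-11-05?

986

Day-of-year of February 23, 1950: 54.
Day-of-year of November 5, 1952: 310.
1950 has 365 days, so 365 − 54 = 311 days remain in 1950.
Full years: 1951: 365. Sum = 365.
Total: 311 + 365 + 310 = 986 days.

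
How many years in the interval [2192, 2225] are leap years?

8

Years divisible by 4 in [2192, 2225]: 2192, 2196, 2200, 2204, 2208, 2212, 2216, 2220, 2224.
Of these, 2200 is divisible by 100 but not 400, so not leap.
Leap years: 9 − 1 = 8.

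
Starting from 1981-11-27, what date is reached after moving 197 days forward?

1982-06-12

Count 197 days after November 27, 1981:
Day-of-year of November 27, 1981: 331.
Day-of-year of June 12, 1982: 163.
1981 has 365 days, so 365 − 331 = 34 days remain in 1981.
Total: 34 + 163 = 197 days.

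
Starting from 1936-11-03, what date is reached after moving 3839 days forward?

1947-05-09

Count 3839 days after November 3, 1936:
From November 3, 1936 to November 3, 1946: 10 years, of which 2 contain a Feb 29 — 8×365 + 2×366 = 3652 days.
November 1946: 30 − 3 = 27 days remain.
Then December (31), January (31), February 1947 (28), March (31), April (30): 31 + 31 + 28 + 31 + 30 = 151 days.
May 1–9, 1947: 9 days.
Residual: 187 days.
Total: 3839 days.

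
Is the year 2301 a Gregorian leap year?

2301 is not a leap year.

No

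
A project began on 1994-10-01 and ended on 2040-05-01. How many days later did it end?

From October 1, 1994 to October 1, 2039: 45 years, of which 11 contain a Feb 29 — 34×365 + 11×366 = 16436 days.
(2000 is a leap year (divisible by 400).)
October 2039: 31 − 1 = 30 days remain.
Then November (30), December (31), January (31), February 2040 (29), March (31), April (30): 30 + 31 + 31 + 29 + 31 + 30 = 182 days.
May 1, 2040: 1 day.
Residual: 213 days.
Total: 16649 days.

16649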